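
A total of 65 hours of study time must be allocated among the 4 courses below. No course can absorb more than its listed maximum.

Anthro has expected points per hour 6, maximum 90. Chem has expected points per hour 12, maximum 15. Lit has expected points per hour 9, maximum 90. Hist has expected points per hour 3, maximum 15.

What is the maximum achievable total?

630

Rank by expected points per hour: Chem 12 > Lit 9 > Anthro 6 > Hist 3.
Give Chem 15 to hit its cap of 15 — 50 left.
Only 50 left; Lit takes them to reach 50.
Total = 12×15 + 9×50 = 630.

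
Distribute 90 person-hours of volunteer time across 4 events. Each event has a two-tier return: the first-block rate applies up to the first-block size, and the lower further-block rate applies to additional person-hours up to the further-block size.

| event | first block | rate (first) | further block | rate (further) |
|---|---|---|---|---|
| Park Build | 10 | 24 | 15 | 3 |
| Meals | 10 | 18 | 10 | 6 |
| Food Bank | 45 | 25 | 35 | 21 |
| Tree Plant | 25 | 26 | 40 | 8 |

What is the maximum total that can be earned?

Treat each block as its own option and order by rate: Tree Plant/tier1 26 > Food Bank/tier1 25 > Park Build/tier1 24 > Food Bank/tier2 21 > Meals/tier1 18 > Tree Plant/tier2 8 > Meals/tier2 6 > Park Build/tier2 3.
Tree Plant/tier1 (26): +25 ; 65 left.
Food Bank/tier1 (25): +45 ; 20 left.
Park Build tier1 at 24: fill all 10 ; 10 left.
Food Bank/tier2: +10 of 35 at 21; pool empty.
Total = 26×25 + 25×45 + 24×10 + 21×10 = 2225.

2225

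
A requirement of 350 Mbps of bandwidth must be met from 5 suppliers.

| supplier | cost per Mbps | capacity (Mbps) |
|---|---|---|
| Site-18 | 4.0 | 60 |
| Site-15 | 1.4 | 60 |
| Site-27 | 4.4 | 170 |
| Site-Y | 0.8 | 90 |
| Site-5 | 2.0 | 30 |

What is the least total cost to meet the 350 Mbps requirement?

940

Cheapest first:
Take 90 from Site-Y at 0.8 — need 260 more.
Site-15 (1.4): use full 60 — 200 Mbps to go.
Take 30 from Site-5 at 2.0 — need 170 more.
Site-18 at 4.0: take all 60 Mbps — 110 still needed.
Site-27 (4.4): take the remaining 110 — done.
Cost = 90×0.8 + 60×1.4 + 30×2.0 + 60×4.0 + 110×4.4 = 940.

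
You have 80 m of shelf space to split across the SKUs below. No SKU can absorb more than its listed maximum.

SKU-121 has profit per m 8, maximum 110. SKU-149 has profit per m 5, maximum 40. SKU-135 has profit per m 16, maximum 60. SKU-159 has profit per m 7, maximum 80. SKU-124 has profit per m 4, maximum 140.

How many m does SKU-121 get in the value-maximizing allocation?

20

Rank by profit per m: SKU-135 16 > SKU-121 8 > SKU-159 7 > SKU-149 5 > SKU-124 4.
Give SKU-135 60 to hit its cap of 60 — 20 left.
Only 20 left; SKU-121 takes them to reach 20.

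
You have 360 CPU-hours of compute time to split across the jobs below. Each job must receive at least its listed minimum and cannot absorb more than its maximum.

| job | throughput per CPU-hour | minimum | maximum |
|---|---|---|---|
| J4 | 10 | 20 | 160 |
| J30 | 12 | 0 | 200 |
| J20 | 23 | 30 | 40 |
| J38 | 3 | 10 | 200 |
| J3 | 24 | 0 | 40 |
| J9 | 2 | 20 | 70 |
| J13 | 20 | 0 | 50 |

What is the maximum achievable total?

Meeting every minimum uses 20+0+30+10+0+20+0 = 80 CPU-hours, leaving 280.
Order the jobs by throughput per CPU-hour: J3 24 > J20 23 > J13 20 > J30 12 > J4 10 > J38 3 > J9 2.
J3: +40 to 40 (cap) → 240 left.
J20 takes 10 more to reach its cap of 40 → 230 left.
J13 takes 50 more to reach its cap of 50 → 180 left.
J30: +180 (room for 200) → 180. Pool exhausted.
Total = 10×20 + 12×180 + 23×40 + 3×10 + 24×40 + 2×20 + 20×50 = 5310.

5310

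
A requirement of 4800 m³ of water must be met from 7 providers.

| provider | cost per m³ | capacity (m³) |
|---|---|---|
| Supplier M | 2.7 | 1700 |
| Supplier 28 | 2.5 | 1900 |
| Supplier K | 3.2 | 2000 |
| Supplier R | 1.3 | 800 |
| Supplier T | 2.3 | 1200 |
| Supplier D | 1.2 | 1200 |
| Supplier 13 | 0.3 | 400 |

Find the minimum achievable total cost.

8360

Cheapest first:
Supplier 13 at 0.3: take all 400 m³ ; 4400 still needed.
Supplier D (1.2): use full 1200 ; 3200 m³ to go.
Supplier R (1.3): use full 800 ; 2400 m³ to go.
Supplier T at 2.3: take all 1200 m³ ; 1200 still needed.
Supplier 28 at 2.5: take 1200 of its 1900 ; requirement met.
Supplier M, Supplier K: unused.
Cost = 400×0.3 + 1200×1.2 + 800×1.3 + 1200×2.3 + 1200×2.5 = 8360.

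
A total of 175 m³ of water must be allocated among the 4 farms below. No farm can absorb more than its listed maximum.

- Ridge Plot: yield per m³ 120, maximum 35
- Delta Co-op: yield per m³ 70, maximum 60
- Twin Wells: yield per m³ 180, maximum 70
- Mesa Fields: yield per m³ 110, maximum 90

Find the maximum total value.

24500

Rank by yield per m³: Twin Wells 180 > Ridge Plot 120 > Mesa Fields 110 > Delta Co-op 70.
Give Twin Wells 70 to hit its cap of 70 — 105 left.
Ridge Plot: +35 to 35 (cap) — 70 left.
Mesa Fields: +70 (room for 90) → 70. Pool exhausted.
Total = 120×35 + 180×70 + 110×70 = 24500.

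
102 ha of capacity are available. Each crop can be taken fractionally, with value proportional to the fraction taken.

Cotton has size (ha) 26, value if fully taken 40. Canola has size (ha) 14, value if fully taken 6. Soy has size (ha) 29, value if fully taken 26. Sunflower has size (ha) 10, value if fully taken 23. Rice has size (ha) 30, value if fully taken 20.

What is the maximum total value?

112

Sort by value density: Sunflower 23/10≈2.3, Cotton 40/26≈1.54, Soy 26/29≈0.897, Rice 20/30≈0.667, Canola 6/14≈0.429.
Take all of Sunflower (10 ha, value 23) — 92 ha left.
Take all of Cotton (26 ha, value 40) — 66 ha left.
Soy: take in full, 29 ha for value 26 — 37 left.
Rice: take in full, 30 ha for value 20 — 7 left.
Fill the last 7 ha with part of Canola: 7/14 of it earns 3.
Total value = 112.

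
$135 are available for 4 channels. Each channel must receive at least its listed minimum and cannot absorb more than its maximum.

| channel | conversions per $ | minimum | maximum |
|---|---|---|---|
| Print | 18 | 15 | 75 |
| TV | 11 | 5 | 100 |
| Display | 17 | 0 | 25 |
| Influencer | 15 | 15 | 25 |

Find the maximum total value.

Meeting every minimum uses 15+5+0+15 = 35 $, leaving 100.
Order the channels by conversions per $: Print 18 > Display 17 > Influencer 15 > TV 11.
Print: +60 to 75 (cap) — 40 left.
Display takes 25 more to reach its cap of 25 — 15 left.
Give Influencer 10 more to hit its cap of 25 — 5 left.
Only 5 left; TV takes them to reach 10.
Total = 18×75 + 11×10 + 17×25 + 15×25 = 2260.

2260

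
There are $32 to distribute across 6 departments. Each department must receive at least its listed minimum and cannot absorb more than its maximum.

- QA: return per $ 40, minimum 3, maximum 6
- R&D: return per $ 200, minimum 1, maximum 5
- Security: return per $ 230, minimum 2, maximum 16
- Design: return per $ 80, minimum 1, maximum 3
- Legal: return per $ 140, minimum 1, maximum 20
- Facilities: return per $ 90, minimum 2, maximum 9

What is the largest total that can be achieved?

Meeting every minimum uses 3+1+2+1+1+2 = 10 $, leaving 22.
Order the departments by return per $: Security 230 > R&D 200 > Legal 140 > Facilities 90 > Design 80 > QA 40.
Security: +14 to 16 (cap) → 8 left.
R&D: +4 to 5 (cap) → 4 left.
Only 4 left; Legal takes them to reach 5.
Total = 40×3 + 200×5 + 230×16 + 80×1 + 140×5 + 90×2 = 5760.

5760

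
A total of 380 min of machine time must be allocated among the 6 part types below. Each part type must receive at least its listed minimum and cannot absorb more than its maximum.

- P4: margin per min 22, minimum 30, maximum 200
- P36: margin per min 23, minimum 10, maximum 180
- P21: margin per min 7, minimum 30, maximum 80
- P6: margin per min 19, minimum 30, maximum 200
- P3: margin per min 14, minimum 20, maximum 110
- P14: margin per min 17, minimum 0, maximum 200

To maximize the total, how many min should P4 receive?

120

Meeting every minimum uses 30+10+30+30+20+0 = 120 min, leaving 260.
Rank by margin per min: P36 23 > P4 22 > P6 19 > P14 17 > P3 14 > P21 7.
P36: +170 to 180 (cap) — 90 left.
P4 has room for 170 more but only 90 remain, so it gets 120.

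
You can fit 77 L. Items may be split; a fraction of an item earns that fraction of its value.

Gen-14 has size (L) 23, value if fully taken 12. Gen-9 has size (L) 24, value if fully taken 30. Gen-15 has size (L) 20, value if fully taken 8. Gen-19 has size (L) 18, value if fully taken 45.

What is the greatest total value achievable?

Sort by value density: Gen-19 45/18≈2.5, Gen-9 30/24≈1.25, Gen-14 12/23≈0.522, Gen-15 8/20≈0.4.
Take all of Gen-19 (18 L, value 45) ; 59 L left.
Gen-9: take in full, 24 L for value 30 ; 35 left.
All 23 L of Gen-14 fit (value 12) ; 12 remain.
12 L left: a 12/20 share of Gen-15 gives 8×12/20 = 4.8.
Total value = 91.8.

91.8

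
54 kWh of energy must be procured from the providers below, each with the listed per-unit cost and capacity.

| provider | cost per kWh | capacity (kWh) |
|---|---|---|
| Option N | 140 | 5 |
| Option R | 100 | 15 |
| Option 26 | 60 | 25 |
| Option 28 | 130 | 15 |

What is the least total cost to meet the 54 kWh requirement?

4820

Cheapest first:
Option 26 (60): use full 25 → 29 kWh to go.
Take 15 from Option R at 100 → need 14 more.
Option 28 (130): take the remaining 14 → done.
Option N: unused.
Cost = 25×60 + 15×100 + 14×130 = 4820.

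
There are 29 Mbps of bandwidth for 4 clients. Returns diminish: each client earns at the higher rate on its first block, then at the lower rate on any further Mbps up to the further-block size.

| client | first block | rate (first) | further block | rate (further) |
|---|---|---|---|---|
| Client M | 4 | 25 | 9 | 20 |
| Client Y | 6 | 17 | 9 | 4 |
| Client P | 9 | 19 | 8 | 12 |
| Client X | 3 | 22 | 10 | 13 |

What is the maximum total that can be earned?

585

Rank every tier by rate: Client M/T1 25 > Client X/T1 22 > Client M/T2 20 > Client P/T1 19 > Client Y/T1 17 > Client X/T2 13 > Client P/T2 12 > Client Y/T2 4.
Client M T1 at 25: fill all 4 ; 25 left.
Client X/T1 (22): +3 ; 22 left.
Client M T2 at 20: fill all 9 ; 13 left.
Client P/T1 (19): +9 ; 4 left.
4 remain; put them into Client Y T1 at 17.
Total = 25×4 + 22×3 + 20×9 + 19×9 + 17×4 = 585.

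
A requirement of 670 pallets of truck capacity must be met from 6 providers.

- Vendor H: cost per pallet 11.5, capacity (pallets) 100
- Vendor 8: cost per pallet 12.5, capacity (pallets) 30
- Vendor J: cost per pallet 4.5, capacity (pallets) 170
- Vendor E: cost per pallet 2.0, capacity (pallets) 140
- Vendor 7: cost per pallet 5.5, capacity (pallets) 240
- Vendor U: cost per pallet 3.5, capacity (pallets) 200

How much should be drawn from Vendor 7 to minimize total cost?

Cheapest first:
Vendor E at 2.0: take all 140 pallets ; 530 still needed.
Vendor U at 3.5: take all 200 pallets ; 330 still needed.
Take 170 from Vendor J at 4.5 ; need 160 more.
Vendor 7 (5.5): take the remaining 160 ; done.
Vendor H, Vendor 8: unused.

160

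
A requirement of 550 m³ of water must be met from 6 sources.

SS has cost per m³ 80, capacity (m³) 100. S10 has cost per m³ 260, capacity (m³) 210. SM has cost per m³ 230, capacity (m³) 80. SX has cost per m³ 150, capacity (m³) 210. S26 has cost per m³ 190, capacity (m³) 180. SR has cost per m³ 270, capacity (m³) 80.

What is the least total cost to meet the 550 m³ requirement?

Cheapest first:
Take 100 from SS at 80 ; need 450 more.
SX at 150: take all 210 m³ ; 240 still needed.
S26 (190): use full 180 ; 60 m³ to go.
SM at 230: take 60 of its 80 ; requirement met.
S10, SR: unused.
Cost = 100×80 + 210×150 + 180×190 + 60×230 = 87500.

87500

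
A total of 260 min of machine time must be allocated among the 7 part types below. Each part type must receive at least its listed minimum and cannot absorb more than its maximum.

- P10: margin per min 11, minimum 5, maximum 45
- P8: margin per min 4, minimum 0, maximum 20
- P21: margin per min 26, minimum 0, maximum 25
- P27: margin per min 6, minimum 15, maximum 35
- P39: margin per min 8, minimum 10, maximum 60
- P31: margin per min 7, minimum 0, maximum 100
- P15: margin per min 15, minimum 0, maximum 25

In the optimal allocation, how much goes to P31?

90

Meeting every minimum uses 5+0+0+15+10+0+0 = 30 min, leaving 230.
Highest margin per min first: P21 26 > P15 15 > P10 11 > P39 8 > P31 7 > P27 6 > P8 4.
Give P21 25 more to hit its cap of 25 ; 205 left.
P15 takes 25 more to reach its cap of 25 ; 180 left.
Give P10 40 more to hit its cap of 45 ; 140 left.
P39: +50 to 60 (cap) ; 90 left.
P31 has room for 100 more but only 90 remain, so it gets 90.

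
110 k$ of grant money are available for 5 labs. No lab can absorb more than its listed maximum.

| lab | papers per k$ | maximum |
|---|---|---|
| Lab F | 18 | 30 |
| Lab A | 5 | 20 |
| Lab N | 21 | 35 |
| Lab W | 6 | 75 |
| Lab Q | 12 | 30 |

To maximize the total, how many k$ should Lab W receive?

Highest papers per k$ first: Lab N 21 > Lab F 18 > Lab Q 12 > Lab W 6 > Lab A 5.
Lab N: +35 to 35 (cap) ; 75 left.
Lab F takes 30 to reach its cap of 30 ; 45 left.
Lab Q: +30 to 30 (cap) ; 15 left.
Lab W: +15 (room for 75) → 15. Pool exhausted.

15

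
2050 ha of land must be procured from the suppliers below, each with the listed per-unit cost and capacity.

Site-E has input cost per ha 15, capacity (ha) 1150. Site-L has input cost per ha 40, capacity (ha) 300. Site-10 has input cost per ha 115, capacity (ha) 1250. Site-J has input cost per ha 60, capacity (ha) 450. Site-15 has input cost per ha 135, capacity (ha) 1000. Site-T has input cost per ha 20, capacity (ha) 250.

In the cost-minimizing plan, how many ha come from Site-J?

Use suppliers in increasing cost order.
Take 1150 from Site-E at 15 → need 900 more.
Site-T (20): use full 250 → 650 ha to go.
Site-L (40): use full 300 → 350 ha to go.
Take 350 from Site-J at 60 to finish.
Site-10, Site-15: unused.

350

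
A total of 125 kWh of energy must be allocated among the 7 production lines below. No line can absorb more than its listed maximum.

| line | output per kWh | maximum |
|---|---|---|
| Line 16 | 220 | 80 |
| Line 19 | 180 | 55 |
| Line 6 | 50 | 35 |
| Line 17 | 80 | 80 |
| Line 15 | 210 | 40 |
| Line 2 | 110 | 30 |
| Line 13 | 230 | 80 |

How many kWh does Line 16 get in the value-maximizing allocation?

Highest output per kWh first: Line 13 230 > Line 16 220 > Line 15 210 > Line 19 180 > Line 2 110 > Line 17 80 > Line 6 50.
Give Line 13 80 to hit its cap of 80 — 45 left.
Line 16 has room for 80 but only 45 remain, so it gets 45.

45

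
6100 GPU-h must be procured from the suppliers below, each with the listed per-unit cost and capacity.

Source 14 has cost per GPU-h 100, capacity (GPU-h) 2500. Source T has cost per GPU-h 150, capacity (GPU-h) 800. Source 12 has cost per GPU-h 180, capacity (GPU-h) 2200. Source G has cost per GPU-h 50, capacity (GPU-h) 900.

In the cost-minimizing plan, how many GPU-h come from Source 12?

1900

Fill from the cheapest supplier first.
Source G (50): use full 900 — 5200 GPU-h to go.
Source 14 at 100: take all 2500 GPU-h — 2700 still needed.
Take 800 from Source T at 150 — need 1900 more.
Take 1900 from Source 12 at 180 to finish.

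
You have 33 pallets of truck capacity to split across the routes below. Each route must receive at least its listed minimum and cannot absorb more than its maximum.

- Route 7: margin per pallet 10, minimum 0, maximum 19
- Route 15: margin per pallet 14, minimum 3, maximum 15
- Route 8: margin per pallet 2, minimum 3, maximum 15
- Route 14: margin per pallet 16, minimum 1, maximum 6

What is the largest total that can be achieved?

402

Meeting every minimum uses 0+3+3+1 = 7 pallets, leaving 26.
Order the routes by margin per pallet: Route 14 16 > Route 15 14 > Route 7 10 > Route 8 2.
Give Route 14 5 more to hit its cap of 6 — 21 left.
Route 15: +12 to 15 (cap) — 9 left.
Only 9 left; Route 7 takes them to reach 9.
Total = 10×9 + 14×15 + 2×3 + 16×6 = 402.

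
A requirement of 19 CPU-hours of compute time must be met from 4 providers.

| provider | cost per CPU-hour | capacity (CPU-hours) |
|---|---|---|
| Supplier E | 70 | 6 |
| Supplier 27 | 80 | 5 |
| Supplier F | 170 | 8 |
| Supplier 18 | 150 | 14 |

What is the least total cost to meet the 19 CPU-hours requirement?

2020

Use providers in increasing cost order.
Take 6 from Supplier E at 70 — need 13 more.
Take 5 from Supplier 27 at 80 — need 8 more.
Supplier 18 at 150: take 8 of its 14 — requirement met.
Supplier F: unused.
Cost = 6×70 + 5×80 + 8×150 = 2020.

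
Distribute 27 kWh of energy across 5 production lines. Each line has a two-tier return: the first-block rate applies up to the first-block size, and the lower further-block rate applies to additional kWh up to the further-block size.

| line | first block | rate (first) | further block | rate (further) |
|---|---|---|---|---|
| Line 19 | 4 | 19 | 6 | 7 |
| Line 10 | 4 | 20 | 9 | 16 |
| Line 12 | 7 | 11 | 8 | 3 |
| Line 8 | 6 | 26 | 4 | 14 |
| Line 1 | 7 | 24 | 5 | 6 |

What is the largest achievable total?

576

Rank every tier by rate: Line 8/first 26 > Line 1/first 24 > Line 10/first 20 > Line 19/first 19 > Line 10/second 16 > Line 8/second 14 > Line 12/first 11 > Line 19/second 7 > Line 1/second 6 > Line 12/second 3.
Fill Line 8 first block (6 at 26) ; 21 left.
Line 1/first (24): +7 ; 14 left.
Fill Line 10 first block (4 at 20) ; 10 left.
Line 19/first (19): +4 ; 6 left.
Line 10 second at 16: only 6 left, fill 6.
Total = 26×6 + 24×7 + 20×4 + 19×4 + 16×6 = 576.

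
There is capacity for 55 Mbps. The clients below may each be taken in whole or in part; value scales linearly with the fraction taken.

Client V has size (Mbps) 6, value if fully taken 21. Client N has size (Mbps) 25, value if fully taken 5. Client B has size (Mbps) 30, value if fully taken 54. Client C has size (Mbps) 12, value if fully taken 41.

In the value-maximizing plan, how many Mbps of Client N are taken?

7

Sort by value density: Client V 21/6≈3.5, Client C 41/12≈3.42, Client B 54/30≈1.8, Client N 5/25≈0.2.
Client V: take in full, 6 Mbps for value 21 → 49 left.
Take all of Client C (12 Mbps, value 41) → 37 Mbps left.
Client B: take in full, 30 Mbps for value 54 → 7 left.
Fill the last 7 Mbps with part of Client N: 7/25 of it earns 1.4.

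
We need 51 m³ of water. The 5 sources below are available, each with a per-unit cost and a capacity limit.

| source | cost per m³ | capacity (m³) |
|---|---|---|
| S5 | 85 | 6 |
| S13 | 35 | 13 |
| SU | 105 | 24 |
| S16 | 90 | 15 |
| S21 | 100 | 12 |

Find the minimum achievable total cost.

Use sources in increasing cost order.
S13 (35): use full 13 — 38 m³ to go.
S5 at 85: take all 6 m³ — 32 still needed.
S16 (90): use full 15 — 17 m³ to go.
S21 (100): use full 12 — 5 m³ to go.
SU at 105: take 5 of its 24 — requirement met.
Cost = 13×35 + 6×85 + 15×90 + 12×100 + 5×105 = 4040.

4040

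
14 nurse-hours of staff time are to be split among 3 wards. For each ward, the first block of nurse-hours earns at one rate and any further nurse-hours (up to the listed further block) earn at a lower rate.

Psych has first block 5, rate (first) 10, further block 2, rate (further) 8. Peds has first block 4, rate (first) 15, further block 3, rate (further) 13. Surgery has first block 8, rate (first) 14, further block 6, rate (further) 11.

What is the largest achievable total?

Order all 6 blocks by rate: Peds/first 15 > Surgery/first 14 > Peds/second 13 > Surgery/second 11 > Psych/first 10 > Psych/second 8.
Peds first at 15: fill all 4 ; 10 left.
Fill Surgery first block (8 at 14) ; 2 left.
Peds/second: +2 of 3 at 13; pool empty.
Total = 15×4 + 14×8 + 13×2 = 198.

198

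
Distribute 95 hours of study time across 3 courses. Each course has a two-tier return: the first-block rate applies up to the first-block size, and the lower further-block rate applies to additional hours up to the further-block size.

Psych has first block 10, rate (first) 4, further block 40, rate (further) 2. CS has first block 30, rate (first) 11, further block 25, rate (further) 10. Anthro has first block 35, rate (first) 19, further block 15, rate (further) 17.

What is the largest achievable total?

Treat each block as its own option and order by rate: Anthro/tier1 19 > Anthro/tier2 17 > CS/tier1 11 > CS/tier2 10 > Psych/tier1 4 > Psych/tier2 2.
Anthro/tier1 (19): +35 ; 60 left.
Anthro tier2 at 17: fill all 15 ; 45 left.
CS/tier1 (11): +30 ; 15 left.
CS tier2 at 10: only 15 left, fill 15.
Total = 19×35 + 17×15 + 11×30 + 10×15 = 1400.

1400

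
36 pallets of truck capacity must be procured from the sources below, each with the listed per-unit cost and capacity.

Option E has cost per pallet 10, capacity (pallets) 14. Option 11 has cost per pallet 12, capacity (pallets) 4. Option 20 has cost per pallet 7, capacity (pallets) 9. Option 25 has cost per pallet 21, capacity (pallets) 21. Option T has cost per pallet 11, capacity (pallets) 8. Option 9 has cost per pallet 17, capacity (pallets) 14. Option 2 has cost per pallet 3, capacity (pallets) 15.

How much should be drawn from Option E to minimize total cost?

Fill from the cheapest source first.
Option 2 (3): use full 15 ; 21 pallets to go.
Option 20 (7): use full 9 ; 12 pallets to go.
Option E at 10: take 12 of its 14 ; requirement met.
Option T, Option 11, Option 9, Option 25: unused.

12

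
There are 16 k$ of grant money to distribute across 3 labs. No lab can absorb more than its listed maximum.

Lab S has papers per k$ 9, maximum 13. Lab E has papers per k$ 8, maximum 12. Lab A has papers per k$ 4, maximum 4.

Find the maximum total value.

Highest papers per k$ first: Lab S 9 > Lab E 8 > Lab A 4.
Give Lab S 13 to hit its cap of 13 → 3 left.
Only 3 left; Lab E takes them to reach 3.
Total = 9×13 + 8×3 = 141.

141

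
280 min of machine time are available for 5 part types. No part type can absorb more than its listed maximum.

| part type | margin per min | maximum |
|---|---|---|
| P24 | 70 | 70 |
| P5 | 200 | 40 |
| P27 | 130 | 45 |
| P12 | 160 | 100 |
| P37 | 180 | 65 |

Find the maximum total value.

Highest margin per min first: P5 200 > P37 180 > P12 160 > P27 130 > P24 70.
Give P5 40 to hit its cap of 40 → 240 left.
P37: +65 to 65 (cap) → 175 left.
P12: +100 to 100 (cap) → 75 left.
Give P27 45 to hit its cap of 45 → 30 left.
P24 has room for 70 but only 30 remain, so it gets 30.
Total = 70×30 + 200×40 + 130×45 + 160×100 + 180×65 = 43650.

43650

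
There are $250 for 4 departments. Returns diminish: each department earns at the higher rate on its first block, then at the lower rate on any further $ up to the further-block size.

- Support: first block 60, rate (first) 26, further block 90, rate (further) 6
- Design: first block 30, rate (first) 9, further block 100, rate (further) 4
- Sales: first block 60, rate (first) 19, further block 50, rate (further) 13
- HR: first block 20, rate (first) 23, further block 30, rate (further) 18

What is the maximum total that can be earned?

4620

Treat each block as its own option and order by rate: Support/tier1 26 > HR/tier1 23 > Sales/tier1 19 > HR/tier2 18 > Sales/tier2 13 > Design/tier1 9 > Support/tier2 6 > Design/tier2 4.
Support/tier1 (26): +60 — 190 left.
Fill HR tier1 block (20 at 23) — 170 left.
Sales/tier1 (19): +60 — 110 left.
HR/tier2 (18): +30 — 80 left.
Sales/tier2 (13): +50 — 30 left.
Design/tier1 (9): +30 — 0 left.
Total = 26×60 + 23×20 + 19×60 + 18×30 + 13×50 + 9×30 = 4620.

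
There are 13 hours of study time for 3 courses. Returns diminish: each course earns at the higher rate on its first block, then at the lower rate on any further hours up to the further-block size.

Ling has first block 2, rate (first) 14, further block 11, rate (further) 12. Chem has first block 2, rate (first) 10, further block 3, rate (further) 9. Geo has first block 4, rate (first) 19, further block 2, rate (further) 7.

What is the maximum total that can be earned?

188

Rank every tier by rate: Geo/T1 19 > Ling/T1 14 > Ling/T2 12 > Chem/T1 10 > Chem/T2 9 > Geo/T2 7.
Geo/T1 (19): +4 → 9 left.
Fill Ling T1 block (2 at 14) → 7 left.
7 remain; put them into Ling T2 at 12.
Total = 19×4 + 14×2 + 12×7 = 188.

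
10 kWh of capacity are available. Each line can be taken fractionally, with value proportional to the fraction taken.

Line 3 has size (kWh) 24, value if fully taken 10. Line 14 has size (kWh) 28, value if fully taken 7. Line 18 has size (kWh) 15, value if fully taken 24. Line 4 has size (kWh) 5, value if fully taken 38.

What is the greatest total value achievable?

46

Sort by value density: Line 4 38/5≈7.6, Line 18 24/15≈1.6, Line 3 10/24≈0.417, Line 14 7/28≈0.25.
Take all of Line 4 (5 kWh, value 38) — 5 kWh left.
Only 5 kWh remain; take 5/15 of Line 18 for value 24×5/15 = 8.
Total value = 46.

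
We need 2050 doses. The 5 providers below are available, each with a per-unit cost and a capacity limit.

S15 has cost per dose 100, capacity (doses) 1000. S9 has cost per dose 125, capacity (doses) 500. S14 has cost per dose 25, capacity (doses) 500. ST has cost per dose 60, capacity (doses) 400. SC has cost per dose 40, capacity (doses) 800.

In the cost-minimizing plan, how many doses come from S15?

Use providers in increasing cost order.
S14 at 25: take all 500 doses → 1550 still needed.
SC at 40: take all 800 doses → 750 still needed.
Take 400 from ST at 60 → need 350 more.
S15 at 100: take 350 of its 1000 → requirement met.
S9: unused.

350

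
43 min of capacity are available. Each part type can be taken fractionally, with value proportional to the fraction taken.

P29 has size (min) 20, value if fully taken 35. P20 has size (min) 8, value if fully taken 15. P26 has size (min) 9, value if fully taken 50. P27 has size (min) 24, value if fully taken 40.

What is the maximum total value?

Best value per unit of size first: P26 50/9≈5.56, P20 15/8≈1.88, P29 35/20≈1.75, P27 40/24≈1.67.
Take all of P26 (9 min, value 50) — 34 min left.
Take all of P20 (8 min, value 15) — 26 min left.
All 20 min of P29 fit (value 35) — 6 remain.
6 min left: a 6/24 share of P27 gives 40×6/24 = 10.
Total value = 110.

110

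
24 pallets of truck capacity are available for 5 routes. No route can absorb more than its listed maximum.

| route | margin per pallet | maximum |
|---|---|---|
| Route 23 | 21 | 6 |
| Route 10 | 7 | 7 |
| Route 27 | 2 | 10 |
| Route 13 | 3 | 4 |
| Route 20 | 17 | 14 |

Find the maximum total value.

392

Highest margin per pallet first: Route 23 21 > Route 20 17 > Route 10 7 > Route 13 3 > Route 27 2.
Route 23: +6 to 6 (cap) — 18 left.
Route 20 takes 14 to reach its cap of 14 — 4 left.
Only 4 left; Route 10 takes them to reach 4.
Total = 21×6 + 7×4 + 17×14 = 392.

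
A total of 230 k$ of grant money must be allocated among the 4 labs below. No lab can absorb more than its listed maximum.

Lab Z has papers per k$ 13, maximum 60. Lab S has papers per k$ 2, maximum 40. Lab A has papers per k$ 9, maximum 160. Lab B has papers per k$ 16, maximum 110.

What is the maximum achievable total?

3080

Highest papers per k$ first: Lab B 16 > Lab Z 13 > Lab A 9 > Lab S 2.
Give Lab B 110 to hit its cap of 110 — 120 left.
Lab Z: +60 to 60 (cap) — 60 left.
Lab A: +60 (room for 160) → 60. Pool exhausted.
Total = 13×60 + 9×60 + 16×110 = 3080.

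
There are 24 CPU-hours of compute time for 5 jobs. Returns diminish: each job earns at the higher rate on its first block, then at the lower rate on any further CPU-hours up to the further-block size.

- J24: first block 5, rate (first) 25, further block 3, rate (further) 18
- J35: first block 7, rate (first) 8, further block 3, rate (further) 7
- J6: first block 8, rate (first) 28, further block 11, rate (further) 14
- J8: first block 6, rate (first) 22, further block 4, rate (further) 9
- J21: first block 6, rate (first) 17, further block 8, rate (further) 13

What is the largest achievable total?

Order all 10 blocks by rate: J6/tier1 28 > J24/tier1 25 > J8/tier1 22 > J24/tier2 18 > J21/tier1 17 > J6/tier2 14 > J21/tier2 13 > J8/tier2 9 > J35/tier1 8 > J35/tier2 7.
J6/tier1 (28): +8 → 16 left.
J24/tier1 (25): +5 → 11 left.
Fill J8 tier1 block (6 at 22) → 5 left.
Fill J24 tier2 block (3 at 18) → 2 left.
2 remain; put them into J21 tier1 at 17.
Total = 28×8 + 25×5 + 22×6 + 18×3 + 17×2 = 569.

569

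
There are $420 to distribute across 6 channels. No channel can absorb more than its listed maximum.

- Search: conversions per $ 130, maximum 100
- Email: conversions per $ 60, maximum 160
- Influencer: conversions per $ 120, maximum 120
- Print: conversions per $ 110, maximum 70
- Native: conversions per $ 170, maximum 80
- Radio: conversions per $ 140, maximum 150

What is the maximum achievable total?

Highest conversions per $ first: Native 170 > Radio 140 > Search 130 > Influencer 120 > Print 110 > Email 60.
Give Native 80 to hit its cap of 80 → 340 left.
Radio takes 150 to reach its cap of 150 → 190 left.
Search: +100 to 100 (cap) → 90 left.
Influencer has room for 120 but only 90 remain, so it gets 90.
Total = 130×100 + 120×90 + 170×80 + 140×150 = 58400.

58400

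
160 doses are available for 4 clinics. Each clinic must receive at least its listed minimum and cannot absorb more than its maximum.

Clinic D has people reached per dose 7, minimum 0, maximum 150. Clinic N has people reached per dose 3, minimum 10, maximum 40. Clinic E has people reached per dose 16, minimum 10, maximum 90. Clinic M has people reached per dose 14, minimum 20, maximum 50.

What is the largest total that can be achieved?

2240

Meeting every minimum uses 0+10+10+20 = 40 doses, leaving 120.
Highest people reached per dose first: Clinic E 16 > Clinic M 14 > Clinic D 7 > Clinic N 3.
Clinic E: +80 to 90 (cap) — 40 left.
Give Clinic M 30 more to hit its cap of 50 — 10 left.
Only 10 left; Clinic D takes them to reach 10.
Total = 7×10 + 3×10 + 16×90 + 14×50 = 2240.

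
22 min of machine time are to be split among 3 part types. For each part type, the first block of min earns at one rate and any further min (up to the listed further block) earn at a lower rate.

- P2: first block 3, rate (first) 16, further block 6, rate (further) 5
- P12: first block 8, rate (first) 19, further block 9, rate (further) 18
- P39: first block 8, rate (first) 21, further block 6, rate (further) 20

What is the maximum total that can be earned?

Rank every tier by rate: P39/first 21 > P39/second 20 > P12/first 19 > P12/second 18 > P2/first 16 > P2/second 5.
P39/first (21): +8 → 14 left.
Fill P39 second block (6 at 20) → 8 left.
P12/first (19): +8 → 0 left.
Total = 21×8 + 20×6 + 19×8 = 440.

440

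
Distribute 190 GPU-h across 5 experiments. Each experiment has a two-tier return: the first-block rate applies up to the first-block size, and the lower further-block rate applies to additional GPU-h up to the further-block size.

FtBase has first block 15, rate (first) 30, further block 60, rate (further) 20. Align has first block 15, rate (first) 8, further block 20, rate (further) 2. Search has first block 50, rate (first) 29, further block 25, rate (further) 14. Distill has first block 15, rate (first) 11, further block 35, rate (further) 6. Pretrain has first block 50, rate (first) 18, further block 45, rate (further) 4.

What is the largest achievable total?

Order all 10 blocks by rate: FtBase/first 30 > Search/first 29 > FtBase/second 20 > Pretrain/first 18 > Search/second 14 > Distill/first 11 > Align/first 8 > Distill/second 6 > Pretrain/second 4 > Align/second 2.
FtBase/first (30): +15 ; 175 left.
Search first at 29: fill all 50 ; 125 left.
Fill FtBase second block (60 at 20) ; 65 left.
Pretrain/first (18): +50 ; 15 left.
Search second at 14: only 15 left, fill 15.
Total = 30×15 + 29×50 + 20×60 + 18×50 + 14×15 = 4210.

4210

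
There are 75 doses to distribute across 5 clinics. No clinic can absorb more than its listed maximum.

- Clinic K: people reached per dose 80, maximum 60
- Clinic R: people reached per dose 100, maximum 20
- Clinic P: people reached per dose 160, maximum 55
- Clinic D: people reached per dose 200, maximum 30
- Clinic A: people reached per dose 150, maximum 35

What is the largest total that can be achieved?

13200

Order the clinics by people reached per dose: Clinic D 200 > Clinic P 160 > Clinic A 150 > Clinic R 100 > Clinic K 80.
Clinic D: +30 to 30 (cap) ; 45 left.
Clinic P: +45 (room for 55) → 45. Pool exhausted.
Total = 160×45 + 200×30 = 13200.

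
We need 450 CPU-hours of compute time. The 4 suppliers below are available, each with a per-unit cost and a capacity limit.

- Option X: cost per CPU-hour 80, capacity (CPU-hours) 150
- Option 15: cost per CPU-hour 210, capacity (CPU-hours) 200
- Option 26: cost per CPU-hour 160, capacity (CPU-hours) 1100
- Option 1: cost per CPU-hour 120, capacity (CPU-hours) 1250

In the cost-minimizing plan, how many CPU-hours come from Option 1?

300

Fill from the cheapest supplier first.
Take 150 from Option X at 80 ; need 300 more.
Option 1 at 120: take 300 of its 1250 ; requirement met.
Option 26, Option 15: unused.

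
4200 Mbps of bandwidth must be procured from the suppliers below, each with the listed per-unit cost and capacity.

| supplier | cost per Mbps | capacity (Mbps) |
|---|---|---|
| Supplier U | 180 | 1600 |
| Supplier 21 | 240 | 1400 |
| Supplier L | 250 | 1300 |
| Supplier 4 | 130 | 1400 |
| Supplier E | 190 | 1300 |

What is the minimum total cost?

Cheapest first:
Supplier 4 at 130: take all 1400 Mbps → 2800 still needed.
Supplier U at 180: take all 1600 Mbps → 1200 still needed.
Supplier E (190): take the remaining 1200 → done.
Supplier 21, Supplier L: unused.
Cost = 1400×130 + 1600×180 + 1200×190 = 698000.

698000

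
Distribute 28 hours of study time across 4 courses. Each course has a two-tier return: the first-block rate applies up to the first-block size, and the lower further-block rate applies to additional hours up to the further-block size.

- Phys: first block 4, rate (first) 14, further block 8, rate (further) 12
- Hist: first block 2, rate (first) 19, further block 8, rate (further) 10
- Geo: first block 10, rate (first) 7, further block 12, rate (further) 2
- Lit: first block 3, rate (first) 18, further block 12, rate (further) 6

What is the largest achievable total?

345

Order all 8 blocks by rate: Hist/T1 19 > Lit/T1 18 > Phys/T1 14 > Phys/T2 12 > Hist/T2 10 > Geo/T1 7 > Lit/T2 6 > Geo/T2 2.
Hist/T1 (19): +2 ; 26 left.
Lit T1 at 18: fill all 3 ; 23 left.
Phys T1 at 14: fill all 4 ; 19 left.
Phys T2 at 12: fill all 8 ; 11 left.
Hist/T2 (10): +8 ; 3 left.
3 remain; put them into Geo T1 at 7.
Total = 19×2 + 18×3 + 14×4 + 12×8 + 10×8 + 7×3 = 345.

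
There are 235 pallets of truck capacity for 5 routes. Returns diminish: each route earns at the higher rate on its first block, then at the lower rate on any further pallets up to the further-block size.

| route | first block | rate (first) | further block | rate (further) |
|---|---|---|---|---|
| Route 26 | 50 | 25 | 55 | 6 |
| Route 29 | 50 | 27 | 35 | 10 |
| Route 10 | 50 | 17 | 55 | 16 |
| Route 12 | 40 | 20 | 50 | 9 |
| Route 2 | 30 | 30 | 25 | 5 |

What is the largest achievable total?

Order all 10 blocks by rate: Route 2/T1 30 > Route 29/T1 27 > Route 26/T1 25 > Route 12/T1 20 > Route 10/T1 17 > Route 10/T2 16 > Route 29/T2 10 > Route 12/T2 9 > Route 26/T2 6 > Route 2/T2 5.
Route 2/T1 (30): +30 ; 205 left.
Route 29/T1 (27): +50 ; 155 left.
Route 26/T1 (25): +50 ; 105 left.
Route 12 T1 at 20: fill all 40 ; 65 left.
Route 10/T1 (17): +50 ; 15 left.
Route 10 T2 at 16: only 15 left, fill 15.
Total = 30×30 + 27×50 + 25×50 + 20×40 + 17×50 + 16×15 = 5390.

5390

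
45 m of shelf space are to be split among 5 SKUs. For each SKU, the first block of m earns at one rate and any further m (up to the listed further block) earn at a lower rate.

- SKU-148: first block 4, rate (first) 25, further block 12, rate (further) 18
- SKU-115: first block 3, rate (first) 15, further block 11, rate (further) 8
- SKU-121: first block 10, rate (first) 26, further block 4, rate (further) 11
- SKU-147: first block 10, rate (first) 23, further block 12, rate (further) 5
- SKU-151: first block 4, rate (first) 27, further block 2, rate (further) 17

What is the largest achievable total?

993

Rank every tier by rate: SKU-151/tier1 27 > SKU-121/tier1 26 > SKU-148/tier1 25 > SKU-147/tier1 23 > SKU-148/tier2 18 > SKU-151/tier2 17 > SKU-115/tier1 15 > SKU-121/tier2 11 > SKU-115/tier2 8 > SKU-147/tier2 5.
SKU-151 tier1 at 27: fill all 4 ; 41 left.
Fill SKU-121 tier1 block (10 at 26) ; 31 left.
SKU-148 tier1 at 25: fill all 4 ; 27 left.
SKU-147/tier1 (23): +10 ; 17 left.
SKU-148 tier2 at 18: fill all 12 ; 5 left.
SKU-151 tier2 at 17: fill all 2 ; 3 left.
Fill SKU-115 tier1 block (3 at 15) ; 0 left.
Total = 27×4 + 26×10 + 25×4 + 23×10 + 18×12 + 17×2 + 15×3 = 993.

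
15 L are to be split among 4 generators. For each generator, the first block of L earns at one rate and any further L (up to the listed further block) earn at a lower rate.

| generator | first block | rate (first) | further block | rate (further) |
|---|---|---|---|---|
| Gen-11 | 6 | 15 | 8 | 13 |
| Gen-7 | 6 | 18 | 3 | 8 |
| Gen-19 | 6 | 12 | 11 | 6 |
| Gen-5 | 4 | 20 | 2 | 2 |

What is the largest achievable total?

263

Order all 8 blocks by rate: Gen-5/tier1 20 > Gen-7/tier1 18 > Gen-11/tier1 15 > Gen-11/tier2 13 > Gen-19/tier1 12 > Gen-7/tier2 8 > Gen-19/tier2 6 > Gen-5/tier2 2.
Fill Gen-5 tier1 block (4 at 20) ; 11 left.
Fill Gen-7 tier1 block (6 at 18) ; 5 left.
5 remain; put them into Gen-11 tier1 at 15.
Total = 20×4 + 18×6 + 15×5 = 263.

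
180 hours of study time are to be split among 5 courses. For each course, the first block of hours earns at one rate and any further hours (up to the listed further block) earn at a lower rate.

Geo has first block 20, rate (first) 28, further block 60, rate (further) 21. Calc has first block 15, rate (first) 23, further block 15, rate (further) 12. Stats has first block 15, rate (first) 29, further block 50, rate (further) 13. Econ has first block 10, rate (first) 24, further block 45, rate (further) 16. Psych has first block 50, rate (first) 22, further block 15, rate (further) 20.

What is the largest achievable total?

4140

Rank every tier by rate: Stats/T1 29 > Geo/T1 28 > Econ/T1 24 > Calc/T1 23 > Psych/T1 22 > Geo/T2 21 > Psych/T2 20 > Econ/T2 16 > Stats/T2 13 > Calc/T2 12.
Stats/T1 (29): +15 → 165 left.
Geo/T1 (28): +20 → 145 left.
Econ/T1 (24): +10 → 135 left.
Calc T1 at 23: fill all 15 → 120 left.
Fill Psych T1 block (50 at 22) → 70 left.
Geo T2 at 21: fill all 60 → 10 left.
Psych/T2: +10 of 15 at 20; pool empty.
Total = 29×15 + 28×20 + 24×10 + 23×15 + 22×50 + 21×60 + 20×10 = 4140.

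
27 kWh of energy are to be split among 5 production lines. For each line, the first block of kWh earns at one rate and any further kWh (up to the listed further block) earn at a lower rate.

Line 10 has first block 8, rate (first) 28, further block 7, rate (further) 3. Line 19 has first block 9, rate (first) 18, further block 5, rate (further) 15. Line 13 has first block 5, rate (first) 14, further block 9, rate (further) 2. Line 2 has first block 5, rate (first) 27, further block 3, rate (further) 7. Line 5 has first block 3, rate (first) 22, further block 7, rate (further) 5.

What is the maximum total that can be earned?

Treat each block as its own option and order by rate: Line 10/first 28 > Line 2/first 27 > Line 5/first 22 > Line 19/first 18 > Line 19/second 15 > Line 13/first 14 > Line 2/second 7 > Line 5/second 5 > Line 10/second 3 > Line 13/second 2.
Fill Line 10 first block (8 at 28) — 19 left.
Fill Line 2 first block (5 at 27) — 14 left.
Fill Line 5 first block (3 at 22) — 11 left.
Line 19/first (18): +9 — 2 left.
2 remain; put them into Line 19 second at 15.
Total = 28×8 + 27×5 + 22×3 + 18×9 + 15×2 = 617.

617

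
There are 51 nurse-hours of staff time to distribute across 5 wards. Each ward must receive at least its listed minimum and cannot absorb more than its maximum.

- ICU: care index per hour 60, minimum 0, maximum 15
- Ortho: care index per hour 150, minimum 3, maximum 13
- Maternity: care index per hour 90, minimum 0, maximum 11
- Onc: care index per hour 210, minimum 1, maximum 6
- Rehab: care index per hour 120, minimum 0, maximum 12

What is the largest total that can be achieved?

Meeting every minimum uses 0+3+0+1+0 = 4 nurse-hours, leaving 47.
Order the wards by care index per hour: Onc 210 > Ortho 150 > Rehab 120 > Maternity 90 > ICU 60.
Onc takes 5 more to reach its cap of 6 → 42 left.
Give Ortho 10 more to hit its cap of 13 → 32 left.
Rehab takes 12 more to reach its cap of 12 → 20 left.
Give Maternity 11 more to hit its cap of 11 → 9 left.
ICU: +9 (room for 15) → 9. Pool exhausted.
Total = 60×9 + 150×13 + 90×11 + 210×6 + 120×12 = 6180.

6180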